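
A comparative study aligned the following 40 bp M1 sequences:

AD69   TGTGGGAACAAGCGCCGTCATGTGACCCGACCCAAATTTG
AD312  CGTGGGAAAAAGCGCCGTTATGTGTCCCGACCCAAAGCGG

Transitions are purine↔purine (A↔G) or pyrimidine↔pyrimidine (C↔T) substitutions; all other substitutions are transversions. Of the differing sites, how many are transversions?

4

Mismatches occur at site 1 (T→C, transition), site 9 (C→A, transversion), site 19 (C→T, transition), site 25 (A→T, transversion), site 37 (T→G, transversion), site 38 (T→C, transition), site 39 (T→G, transversion).
Of the 7 differences, 3 transitions and 4 transversions, so the answer is 4.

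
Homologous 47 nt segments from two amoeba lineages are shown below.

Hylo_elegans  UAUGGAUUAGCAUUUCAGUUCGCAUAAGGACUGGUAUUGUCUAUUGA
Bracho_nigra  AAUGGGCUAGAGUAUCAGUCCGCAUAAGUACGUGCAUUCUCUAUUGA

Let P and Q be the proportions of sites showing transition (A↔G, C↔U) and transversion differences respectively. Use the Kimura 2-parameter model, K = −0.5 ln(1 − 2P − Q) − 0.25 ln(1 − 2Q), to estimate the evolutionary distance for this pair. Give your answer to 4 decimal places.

0.3129

Differing sites — 1:U/A (Tv); 6:A/G (Ti); 7:U/C (Ti); 11:C/A (Tv); 12:A/G (Ti); 14:U/A (Tv); 20:U/C (Ti); 29:G/U (Tv); 32:U/G (Tv); 33:G/U (Tv); 35:U/C (Ti); 39:G/C (Tv).
Of the 12 differences, 5 transitions and 7 transversions over 47 sites: P = 5/47 = 0.106383, Q = 7/47 = 0.148936.
d = −0.5·ln(0.638298) − 0.25·ln(0.702128) = −0.5·(-0.448950) − 0.25·(-0.353640) = 0.3129.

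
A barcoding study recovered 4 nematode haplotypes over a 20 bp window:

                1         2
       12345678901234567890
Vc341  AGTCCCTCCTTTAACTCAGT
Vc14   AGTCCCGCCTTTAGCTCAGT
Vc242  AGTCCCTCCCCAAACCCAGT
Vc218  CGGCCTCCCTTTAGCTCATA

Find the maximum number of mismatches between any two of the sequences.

Pairwise Hamming distances:
  Vc341 vs Vc14: 2
  Vc341 vs Vc242: 4
  Vc341 vs Vc218: 7
  Vc14 vs Vc242: 6
  Vc14 vs Vc218: 6
  Vc242 vs Vc218: 11
The largest is 11, between Vc242 and Vc218.

11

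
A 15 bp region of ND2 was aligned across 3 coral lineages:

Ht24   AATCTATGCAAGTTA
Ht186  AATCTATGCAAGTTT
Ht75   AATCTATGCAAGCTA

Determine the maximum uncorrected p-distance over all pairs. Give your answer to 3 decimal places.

Pairwise Hamming distances:
  Ht24 vs Ht186: 1
  Ht24 vs Ht75: 1
  Ht186 vs Ht75: 2
The largest is 2 mismatches, between Ht186 and Ht75; p = 2/15 = 0.133.

0.133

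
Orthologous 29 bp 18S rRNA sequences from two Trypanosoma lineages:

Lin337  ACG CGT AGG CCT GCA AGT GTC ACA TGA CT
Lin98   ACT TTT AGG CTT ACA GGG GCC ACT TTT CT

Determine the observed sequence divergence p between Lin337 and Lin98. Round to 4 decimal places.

0.3793

Differing sites — 3:G/T; 4:C/T; 5:G/T; 11:C/T; 13:G/A; 16:A/G; 18:T/G; 20:T/C; 24:A/T; 26:G/T; 27:A/T.
There are 11 differences over 29 sites, so p = 11/29 = 0.3793.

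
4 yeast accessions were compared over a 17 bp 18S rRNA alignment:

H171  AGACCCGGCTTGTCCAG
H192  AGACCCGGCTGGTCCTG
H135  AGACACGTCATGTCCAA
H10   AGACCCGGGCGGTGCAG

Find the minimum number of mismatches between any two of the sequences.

2

Pairwise Hamming distances:
  H171 vs H192: 2
  H171 vs H135: 4
  H171 vs H10: 4
  H192 vs H135: 6
  H192 vs H10: 4
  H135 vs H10: 7
The smallest is 2, between H171 and H192.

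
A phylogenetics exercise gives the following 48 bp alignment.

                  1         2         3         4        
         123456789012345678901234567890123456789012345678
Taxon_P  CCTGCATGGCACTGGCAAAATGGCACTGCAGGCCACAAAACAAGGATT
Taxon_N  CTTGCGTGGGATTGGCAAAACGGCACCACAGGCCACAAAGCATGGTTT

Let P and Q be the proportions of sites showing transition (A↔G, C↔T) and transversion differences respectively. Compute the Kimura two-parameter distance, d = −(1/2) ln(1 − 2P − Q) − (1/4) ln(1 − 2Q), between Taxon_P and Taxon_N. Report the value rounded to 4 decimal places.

Differing sites — 2:C/T (Ti); 6:A/G (Ti); 10:C/G (Tv); 12:C/T (Ti); 21:T/C (Ti); 27:T/C (Ti); 28:G/A (Ti); 40:A/G (Ti); 43:A/T (Tv); 46:A/T (Tv).
Of the 10 differences, 7 transitions and 3 transversions over 48 sites: P = 7/48 = 0.145833, Q = 3/48 = 0.062500.
d = −0.5·ln(0.645834) − 0.25·ln(0.875000) = −0.5·(-0.437213) − 0.25·(-0.133531) = 0.2520.

0.2520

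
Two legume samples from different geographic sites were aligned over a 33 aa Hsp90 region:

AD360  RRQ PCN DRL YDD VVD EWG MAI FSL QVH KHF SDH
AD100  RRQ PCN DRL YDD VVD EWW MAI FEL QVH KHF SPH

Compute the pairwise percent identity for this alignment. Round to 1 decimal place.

90.9%

Differing sites — 18:G/W; 23:S/E; 32:D/P.
30 of the 33 sites match, so the percent identity is 30/33 × 100 = 90.9%.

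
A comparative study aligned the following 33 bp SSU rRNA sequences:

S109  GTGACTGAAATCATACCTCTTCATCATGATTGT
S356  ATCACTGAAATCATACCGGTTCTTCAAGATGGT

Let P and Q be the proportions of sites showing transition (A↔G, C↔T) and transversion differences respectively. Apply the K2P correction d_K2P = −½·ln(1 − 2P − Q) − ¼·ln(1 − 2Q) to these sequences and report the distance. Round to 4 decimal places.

Differing sites — 1:G/A (Ti); 3:G/C (Tv); 18:T/G (Tv); 19:C/G (Tv); 23:A/T (Tv); 27:T/A (Tv); 31:T/G (Tv).
Of the 7 differences, 1 transition and 6 transversions over 33 sites: P = 1/33 = 0.030303, Q = 6/33 = 0.181818.
d = −0.5·ln(0.757576) − 0.25·ln(0.636364) = −0.5·(-0.277631) − 0.25·(-0.451985) = 0.2518.

0.2518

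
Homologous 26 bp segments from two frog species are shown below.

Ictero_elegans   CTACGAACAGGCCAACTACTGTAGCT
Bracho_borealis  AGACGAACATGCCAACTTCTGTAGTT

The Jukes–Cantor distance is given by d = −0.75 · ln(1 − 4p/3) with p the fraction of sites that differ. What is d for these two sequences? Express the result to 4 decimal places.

Differing sites — 1:C/A; 2:T/G; 10:G/T; 18:A/T; 25:C/T.
p = 5/26 = 0.192308.
d = −0.75 · ln(1 − (4/3)·0.192308) = −0.75 · ln(0.743589) = −0.75 · (-0.296267) = 0.2222.

0.2222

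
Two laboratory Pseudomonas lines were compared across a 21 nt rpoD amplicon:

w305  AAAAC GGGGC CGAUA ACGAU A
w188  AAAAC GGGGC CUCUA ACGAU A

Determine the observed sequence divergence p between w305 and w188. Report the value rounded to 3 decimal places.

Differing sites — 12:G/U; 13:A/C.
There are 2 differences over 21 sites, so p = 2/21 = 0.095.

0.095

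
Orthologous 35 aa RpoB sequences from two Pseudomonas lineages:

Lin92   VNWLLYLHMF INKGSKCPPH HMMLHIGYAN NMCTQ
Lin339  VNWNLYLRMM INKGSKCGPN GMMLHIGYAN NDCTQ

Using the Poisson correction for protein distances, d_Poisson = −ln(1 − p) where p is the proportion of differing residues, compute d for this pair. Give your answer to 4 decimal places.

The sequences differ at positions 4 (L/N), 8 (H/R), 10 (F/M), 18 (P/G), 20 (H/N), 21 (H/G), 32 (M/D).
p = 7/35 = 0.200000.
d = −ln(1 − 0.200000) = −ln(0.800000) = 0.2231.

0.2231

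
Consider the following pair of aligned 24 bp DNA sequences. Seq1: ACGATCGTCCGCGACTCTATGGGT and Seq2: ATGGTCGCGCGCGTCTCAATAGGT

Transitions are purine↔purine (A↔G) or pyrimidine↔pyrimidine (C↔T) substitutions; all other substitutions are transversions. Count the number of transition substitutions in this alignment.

4

The sequences differ at positions 2 (C/T, transition), 4 (A/G, transition), 8 (T/C, transition), 9 (C/G, transversion), 14 (A/T, transversion), 18 (T/A, transversion), 21 (G/A, transition).
Of the 7 differences, 4 transitions and 3 transversions, so the answer is 4.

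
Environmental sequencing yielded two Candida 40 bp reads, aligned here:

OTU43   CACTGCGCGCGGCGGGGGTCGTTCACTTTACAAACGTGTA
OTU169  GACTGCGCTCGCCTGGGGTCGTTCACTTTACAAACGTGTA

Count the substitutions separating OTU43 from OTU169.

4

Differing sites — 1:C/G; 9:G/T; 12:G/C; 14:G/T.
That gives 4 mismatches out of 40 aligned sites, so the Hamming distance is 4.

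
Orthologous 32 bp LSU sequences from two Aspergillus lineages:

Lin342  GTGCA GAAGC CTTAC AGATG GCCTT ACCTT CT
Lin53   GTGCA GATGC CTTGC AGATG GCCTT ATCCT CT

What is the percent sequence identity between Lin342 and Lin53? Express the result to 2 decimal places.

87.50%

The sequences differ at positions 8 (A/T), 14 (A/G), 27 (C/T), 29 (T/C).
28 of the 32 sites match, so the percent identity is 28/32 × 100 = 87.50%.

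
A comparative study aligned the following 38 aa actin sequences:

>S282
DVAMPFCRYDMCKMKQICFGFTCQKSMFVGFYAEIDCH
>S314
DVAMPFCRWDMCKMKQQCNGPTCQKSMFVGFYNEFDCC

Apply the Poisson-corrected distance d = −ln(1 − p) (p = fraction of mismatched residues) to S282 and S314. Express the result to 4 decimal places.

Differing sites — 9:Y/W; 17:I/Q; 19:F/N; 21:F/P; 33:A/N; 35:I/F; 38:H/C.
p = 7/38 = 0.184211.
d = −ln(1 − 0.184211) = −ln(0.815789) = 0.2036.

0.2036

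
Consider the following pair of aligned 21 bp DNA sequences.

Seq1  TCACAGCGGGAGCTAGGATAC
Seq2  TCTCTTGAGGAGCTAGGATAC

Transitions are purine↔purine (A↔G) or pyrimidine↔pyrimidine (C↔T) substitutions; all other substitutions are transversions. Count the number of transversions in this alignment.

4

The sequences differ at positions 3 (A/T, transversion), 5 (A/T, transversion), 6 (G/T, transversion), 7 (C/G, transversion), 8 (G/A, transition).
Of the 5 differences, 1 transition and 4 transversions, so the answer is 4.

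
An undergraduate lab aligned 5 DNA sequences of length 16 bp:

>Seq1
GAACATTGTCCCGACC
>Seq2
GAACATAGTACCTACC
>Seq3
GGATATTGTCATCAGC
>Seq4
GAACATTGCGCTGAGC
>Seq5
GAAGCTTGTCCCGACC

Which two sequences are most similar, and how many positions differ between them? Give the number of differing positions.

Pairwise Hamming distances:
  Seq1 vs Seq2: 3
  Seq1 vs Seq3: 6
  Seq1 vs Seq4: 4
  Seq1 vs Seq5: 2
  Seq2 vs Seq3: 8
  Seq2 vs Seq4: 6
  Seq2 vs Seq5: 5
  Seq3 vs Seq4: 6
  Seq3 vs Seq5: 7
  Seq4 vs Seq5: 6
The smallest is 2, between Seq1 and Seq5.

2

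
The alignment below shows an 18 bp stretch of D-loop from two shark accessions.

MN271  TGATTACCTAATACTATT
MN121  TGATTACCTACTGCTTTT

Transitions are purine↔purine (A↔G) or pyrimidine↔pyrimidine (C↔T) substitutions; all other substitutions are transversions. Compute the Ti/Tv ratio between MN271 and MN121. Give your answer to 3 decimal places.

The sequences differ at positions 11 (A/C, transversion), 13 (A/G, transition), 16 (A/T, transversion).
Of the 3 differences, 1 transition and 2 transversions, so Ti/Tv = 1/2 = 0.500.

0.500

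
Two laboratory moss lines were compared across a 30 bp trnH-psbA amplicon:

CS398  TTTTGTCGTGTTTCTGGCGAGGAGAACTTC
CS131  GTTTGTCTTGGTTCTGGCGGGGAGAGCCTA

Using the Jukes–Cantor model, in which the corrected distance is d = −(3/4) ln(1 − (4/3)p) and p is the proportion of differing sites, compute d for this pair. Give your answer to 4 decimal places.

0.2795

Mismatches occur at site 1 (T→G), site 8 (G→T), site 11 (T→G), site 20 (A→G), site 26 (A→G), site 28 (T→C), site 30 (C→A).
p = 7/30 = 0.233333.
d = −0.75 · ln(1 − (4/3)·0.233333) = −0.75 · ln(0.688889) = −0.75 · (-0.372675) = 0.2795.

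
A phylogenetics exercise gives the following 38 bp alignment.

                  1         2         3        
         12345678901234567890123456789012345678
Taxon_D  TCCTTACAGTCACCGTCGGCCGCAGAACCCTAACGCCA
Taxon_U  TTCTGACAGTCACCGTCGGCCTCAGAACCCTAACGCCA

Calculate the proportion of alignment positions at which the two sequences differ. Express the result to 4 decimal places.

Mismatches occur at site 2 (C/T), site 5 (T/G), site 22 (G/T).
There are 3 differences over 38 sites, so p = 3/38 = 0.0789.

0.0789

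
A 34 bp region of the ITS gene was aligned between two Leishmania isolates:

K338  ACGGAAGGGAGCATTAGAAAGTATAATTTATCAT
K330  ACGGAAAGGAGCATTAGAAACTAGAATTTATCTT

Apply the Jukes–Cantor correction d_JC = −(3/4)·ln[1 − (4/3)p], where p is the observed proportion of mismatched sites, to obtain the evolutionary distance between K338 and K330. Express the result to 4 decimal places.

0.1280

Differing sites — 7:G/A; 21:G/C; 24:T/G; 33:A/T.
p = 4/34 = 0.117647.
d = −0.75 · ln(1 − (4/3)·0.117647) = −0.75 · ln(0.843137) = −0.75 · (-0.170626) = 0.1280.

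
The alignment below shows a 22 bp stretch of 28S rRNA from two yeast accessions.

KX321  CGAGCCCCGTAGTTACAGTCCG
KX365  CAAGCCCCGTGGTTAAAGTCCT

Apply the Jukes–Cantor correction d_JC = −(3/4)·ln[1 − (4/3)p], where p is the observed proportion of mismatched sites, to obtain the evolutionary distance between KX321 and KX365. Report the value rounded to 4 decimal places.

0.2082

The sequences differ at positions 2 (G/A), 11 (A/G), 16 (C/A), 22 (G/T).
p = 4/22 = 0.181818.
d = −0.75 · ln(1 − (4/3)·0.181818) = −0.75 · ln(0.757576) = −0.75 · (-0.277631) = 0.2082.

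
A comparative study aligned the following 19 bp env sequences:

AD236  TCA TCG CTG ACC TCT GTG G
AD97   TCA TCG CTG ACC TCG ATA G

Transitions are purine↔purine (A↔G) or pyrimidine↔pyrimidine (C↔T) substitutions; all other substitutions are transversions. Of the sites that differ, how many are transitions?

2

Mismatches occur at site 15 (T↔G, transversion), site 16 (G↔A, transition), site 18 (G↔A, transition).
Of the 3 differences, 2 transitions and 1 transversion, so the answer is 2.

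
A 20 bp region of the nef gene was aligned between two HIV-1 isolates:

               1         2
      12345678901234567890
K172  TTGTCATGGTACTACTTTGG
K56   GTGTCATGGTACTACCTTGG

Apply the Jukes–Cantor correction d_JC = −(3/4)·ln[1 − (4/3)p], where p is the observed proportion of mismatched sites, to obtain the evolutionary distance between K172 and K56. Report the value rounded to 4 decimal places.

The sequences differ at positions 1 (T/G), 16 (T/C).
p = 2/20 = 0.100000.
d = −0.75 · ln(1 − (4/3)·0.100000) = −0.75 · ln(0.866667) = −0.75 · (-0.143100) = 0.1073.

0.1073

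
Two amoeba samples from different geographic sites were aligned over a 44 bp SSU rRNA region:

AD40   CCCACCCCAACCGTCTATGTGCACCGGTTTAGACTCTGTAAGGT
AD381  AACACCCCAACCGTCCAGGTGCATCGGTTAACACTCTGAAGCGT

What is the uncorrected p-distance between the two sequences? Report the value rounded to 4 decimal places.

Differing sites — 1:C/A; 2:C/A; 16:T/C; 18:T/G; 24:C/T; 30:T/A; 32:G/C; 39:T/A; 41:A/G; 42:G/C.
There are 10 differences over 44 sites, so p = 10/44 = 0.2273.

0.2273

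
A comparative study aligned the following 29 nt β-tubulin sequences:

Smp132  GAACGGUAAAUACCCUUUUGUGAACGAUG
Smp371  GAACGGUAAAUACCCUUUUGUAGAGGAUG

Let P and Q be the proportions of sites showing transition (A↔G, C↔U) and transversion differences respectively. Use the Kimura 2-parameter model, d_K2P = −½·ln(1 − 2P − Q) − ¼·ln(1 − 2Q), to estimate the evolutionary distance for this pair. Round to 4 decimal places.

Differing sites — 22:G/A (Ti); 23:A/G (Ti); 25:C/G (Tv).
Of the 3 differences, 2 transitions and 1 transversion over 29 sites: P = 2/29 = 0.068966, Q = 1/29 = 0.034483.
d = −0.5·ln(0.827585) − 0.25·ln(0.931034) = −0.5·(-0.189243) − 0.25·(-0.071459) = 0.1125.

0.1125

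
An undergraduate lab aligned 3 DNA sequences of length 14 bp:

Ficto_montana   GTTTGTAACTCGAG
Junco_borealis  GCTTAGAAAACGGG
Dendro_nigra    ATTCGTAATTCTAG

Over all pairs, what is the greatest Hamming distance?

9

Pairwise Hamming distances:
  Ficto_montana vs Junco_borealis: 6
  Ficto_montana vs Dendro_nigra: 4
  Junco_borealis vs Dendro_nigra: 9
The largest is 9, between Junco_borealis and Dendro_nigra.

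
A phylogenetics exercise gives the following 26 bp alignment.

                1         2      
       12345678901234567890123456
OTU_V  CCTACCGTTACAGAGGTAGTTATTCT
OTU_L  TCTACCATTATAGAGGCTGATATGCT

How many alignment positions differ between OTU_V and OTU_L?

7

Differing sites — 1:C/T; 7:G/A; 11:C/T; 17:T/C; 18:A/T; 20:T/A; 24:T/G.
That gives 7 mismatches out of 26 aligned sites, so the Hamming distance is 7.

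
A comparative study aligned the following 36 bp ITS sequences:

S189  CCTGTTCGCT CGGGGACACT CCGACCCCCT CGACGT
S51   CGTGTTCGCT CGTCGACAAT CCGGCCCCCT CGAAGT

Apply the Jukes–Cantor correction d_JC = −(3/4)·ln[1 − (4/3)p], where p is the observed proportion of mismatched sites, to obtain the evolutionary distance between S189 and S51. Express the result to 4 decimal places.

0.1885

Differing sites — 2:C/G; 13:G/T; 14:G/C; 19:C/A; 24:A/G; 34:C/A.
p = 6/36 = 0.166667.
d = −0.75 · ln(1 − (4/3)·0.166667) = −0.75 · ln(0.777777) = −0.75 · (-0.251315) = 0.1885.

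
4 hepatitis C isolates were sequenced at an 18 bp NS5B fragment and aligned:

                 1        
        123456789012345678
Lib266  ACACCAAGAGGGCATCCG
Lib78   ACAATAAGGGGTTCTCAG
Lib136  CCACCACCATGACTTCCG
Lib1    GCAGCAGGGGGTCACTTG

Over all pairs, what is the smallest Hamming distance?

6

Pairwise Hamming distances:
  Lib266 vs Lib78: 7
  Lib266 vs Lib136: 6
  Lib266 vs Lib1: 8
  Lib78 vs Lib136: 11
  Lib78 vs Lib1: 9
  Lib136 vs Lib1: 11
The smallest is 6, between Lib266 and Lib136.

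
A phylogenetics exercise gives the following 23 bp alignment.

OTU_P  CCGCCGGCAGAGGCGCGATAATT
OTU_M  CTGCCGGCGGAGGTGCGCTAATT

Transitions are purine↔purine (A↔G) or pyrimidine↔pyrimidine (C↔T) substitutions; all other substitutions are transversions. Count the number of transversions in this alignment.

1

The sequences differ at positions 2 (C/T, transition), 9 (A/G, transition), 14 (C/T, transition), 18 (A/C, transversion).
Of the 4 differences, 3 transitions and 1 transversion, so the answer is 1.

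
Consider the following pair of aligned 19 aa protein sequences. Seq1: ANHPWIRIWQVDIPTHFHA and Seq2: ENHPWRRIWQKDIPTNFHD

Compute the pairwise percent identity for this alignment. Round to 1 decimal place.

The sequences differ at positions 1 (A/E), 6 (I/R), 11 (V/K), 16 (H/N), 19 (A/D).
14 of the 19 sites match, so the percent identity is 14/19 × 100 = 73.7%.

73.7%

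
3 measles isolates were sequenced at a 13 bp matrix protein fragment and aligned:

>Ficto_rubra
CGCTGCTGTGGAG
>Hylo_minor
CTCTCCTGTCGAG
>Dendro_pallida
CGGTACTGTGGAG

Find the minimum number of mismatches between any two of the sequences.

Pairwise Hamming distances:
  Ficto_rubra vs Hylo_minor: 3
  Ficto_rubra vs Dendro_pallida: 2
  Hylo_minor vs Dendro_pallida: 4
The smallest is 2, between Ficto_rubra and Dendro_pallida.

2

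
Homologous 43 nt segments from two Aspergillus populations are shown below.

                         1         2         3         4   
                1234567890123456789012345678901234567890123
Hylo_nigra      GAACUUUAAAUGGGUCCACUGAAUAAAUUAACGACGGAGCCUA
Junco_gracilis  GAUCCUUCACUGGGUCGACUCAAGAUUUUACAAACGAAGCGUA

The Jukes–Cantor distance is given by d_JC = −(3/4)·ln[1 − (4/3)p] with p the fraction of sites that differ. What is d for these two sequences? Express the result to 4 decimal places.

0.4270

Mismatches occur at site 3 (A/U), site 5 (U/C), site 8 (A/C), site 10 (A/C), site 17 (C/G), site 21 (G/C), site 24 (U/G), site 26 (A/U), site 27 (A/U), site 31 (A/C), site 32 (C/A), site 33 (G/A), site 37 (G/A), site 41 (C/G).
p = 14/43 = 0.325581.
d = −0.75 · ln(1 − (4/3)·0.325581) = −0.75 · ln(0.565892) = −0.75 · (-0.569352) = 0.4270.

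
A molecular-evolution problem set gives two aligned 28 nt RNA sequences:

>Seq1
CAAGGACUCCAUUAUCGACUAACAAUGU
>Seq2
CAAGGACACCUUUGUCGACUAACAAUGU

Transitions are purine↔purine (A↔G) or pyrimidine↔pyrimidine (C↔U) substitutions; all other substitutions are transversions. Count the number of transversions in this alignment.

2

Mismatches occur at site 8 (U/A, transversion), site 11 (A/U, transversion), site 14 (A/G, transition).
Of the 3 differences, 1 transition and 2 transversions, so the answer is 2.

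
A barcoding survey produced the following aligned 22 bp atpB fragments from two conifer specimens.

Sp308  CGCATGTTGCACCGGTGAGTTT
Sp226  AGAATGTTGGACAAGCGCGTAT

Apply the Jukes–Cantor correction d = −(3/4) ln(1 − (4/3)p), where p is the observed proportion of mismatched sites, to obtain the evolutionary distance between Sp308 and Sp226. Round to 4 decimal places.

The sequences differ at positions 1 (C/A), 3 (C/A), 10 (C/G), 13 (C/A), 14 (G/A), 16 (T/C), 18 (A/C), 21 (T/A).
p = 8/22 = 0.363636.
d = −0.75 · ln(1 − (4/3)·0.363636) = −0.75 · ln(0.515152) = −0.75 · (-0.663293) = 0.4975.

0.4975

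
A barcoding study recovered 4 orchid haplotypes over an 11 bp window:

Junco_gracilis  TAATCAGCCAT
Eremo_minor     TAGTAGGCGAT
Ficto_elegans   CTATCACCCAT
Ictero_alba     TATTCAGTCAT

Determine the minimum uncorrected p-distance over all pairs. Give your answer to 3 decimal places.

0.182

Pairwise Hamming distances:
  Junco_gracilis vs Eremo_minor: 4
  Junco_gracilis vs Ficto_elegans: 3
  Junco_gracilis vs Ictero_alba: 2
  Eremo_minor vs Ficto_elegans: 7
  Eremo_minor vs Ictero_alba: 5
  Ficto_elegans vs Ictero_alba: 5
The smallest is 2 mismatches, between Junco_gracilis and Ictero_alba; p = 2/11 = 0.182.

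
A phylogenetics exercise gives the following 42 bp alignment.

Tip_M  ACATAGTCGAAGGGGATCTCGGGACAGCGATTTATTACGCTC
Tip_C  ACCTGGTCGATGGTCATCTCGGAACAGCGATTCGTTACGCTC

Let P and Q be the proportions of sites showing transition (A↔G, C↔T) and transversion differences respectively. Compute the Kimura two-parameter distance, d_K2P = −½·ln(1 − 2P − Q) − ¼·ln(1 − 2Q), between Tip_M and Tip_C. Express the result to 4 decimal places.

0.2211

Differing sites — 3:A/C (Tv); 5:A/G (Ti); 11:A/T (Tv); 14:G/T (Tv); 15:G/C (Tv); 23:G/A (Ti); 33:T/C (Ti); 34:A/G (Ti).
Of the 8 differences, 4 transitions and 4 transversions over 42 sites: P = 4/42 = 0.095238, Q = 4/42 = 0.095238.
d = −0.5·ln(0.714286) − 0.25·ln(0.809524) = −0.5·(-0.336472) − 0.25·(-0.211309) = 0.2211.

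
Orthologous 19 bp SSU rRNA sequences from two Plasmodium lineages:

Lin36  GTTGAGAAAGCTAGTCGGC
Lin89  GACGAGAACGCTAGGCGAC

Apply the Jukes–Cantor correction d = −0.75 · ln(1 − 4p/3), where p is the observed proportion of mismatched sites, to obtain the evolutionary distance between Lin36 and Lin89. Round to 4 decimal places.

Mismatches occur at site 2 (T→A), site 3 (T→C), site 9 (A→C), site 15 (T→G), site 18 (G→A).
p = 5/19 = 0.263158.
d = −0.75 · ln(1 − (4/3)·0.263158) = −0.75 · ln(0.649123) = −0.75 · (-0.432133) = 0.3241.

0.3241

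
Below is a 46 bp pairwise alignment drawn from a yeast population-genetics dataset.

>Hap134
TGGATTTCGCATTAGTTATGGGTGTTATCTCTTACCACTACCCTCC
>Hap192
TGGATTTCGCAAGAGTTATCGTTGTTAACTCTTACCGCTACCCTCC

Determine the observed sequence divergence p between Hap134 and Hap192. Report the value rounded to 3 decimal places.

0.130

The sequences differ at positions 12 (T/A), 13 (T/G), 20 (G/C), 22 (G/T), 28 (T/A), 37 (A/G).
There are 6 differences over 46 sites, so p = 6/46 = 0.130.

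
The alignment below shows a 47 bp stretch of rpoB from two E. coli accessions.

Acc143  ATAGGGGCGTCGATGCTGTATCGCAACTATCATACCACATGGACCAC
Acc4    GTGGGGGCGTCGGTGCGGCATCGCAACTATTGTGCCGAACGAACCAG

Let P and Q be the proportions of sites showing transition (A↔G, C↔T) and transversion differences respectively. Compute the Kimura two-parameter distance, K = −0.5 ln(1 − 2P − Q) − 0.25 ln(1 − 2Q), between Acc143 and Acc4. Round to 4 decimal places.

The sequences differ at positions 1 (A/G, transition), 3 (A/G, transition), 13 (A/G, transition), 17 (T/G, transversion), 19 (T/C, transition), 31 (C/T, transition), 32 (A/G, transition), 34 (A/G, transition), 37 (A/G, transition), 38 (C/A, transversion), 40 (T/C, transition), 42 (G/A, transition), 47 (C/G, transversion).
Of the 13 differences, 10 transitions and 3 transversions over 47 sites: P = 10/47 = 0.212766, Q = 3/47 = 0.063830.
d = −0.5·ln(0.510638) − 0.25·ln(0.872340) = −0.5·(-0.672094) − 0.25·(-0.136576) = 0.3702.

0.3702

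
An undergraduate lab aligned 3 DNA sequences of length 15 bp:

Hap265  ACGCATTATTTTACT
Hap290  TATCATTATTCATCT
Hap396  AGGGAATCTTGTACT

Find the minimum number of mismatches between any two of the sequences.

Pairwise Hamming distances:
  Hap265 vs Hap290: 6
  Hap265 vs Hap396: 5
  Hap290 vs Hap396: 9
The smallest is 5, between Hap265 and Hap396.

5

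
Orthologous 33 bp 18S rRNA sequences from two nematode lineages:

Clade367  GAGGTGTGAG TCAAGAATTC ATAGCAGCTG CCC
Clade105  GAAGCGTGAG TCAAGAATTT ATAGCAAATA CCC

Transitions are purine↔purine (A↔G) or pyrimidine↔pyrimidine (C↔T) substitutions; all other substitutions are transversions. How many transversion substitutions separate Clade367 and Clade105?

1

The sequences differ at positions 3 (G/A, transition), 5 (T/C, transition), 20 (C/T, transition), 27 (G/A, transition), 28 (C/A, transversion), 30 (G/A, transition).
Of the 6 differences, 5 transitions and 1 transversion, so the answer is 1.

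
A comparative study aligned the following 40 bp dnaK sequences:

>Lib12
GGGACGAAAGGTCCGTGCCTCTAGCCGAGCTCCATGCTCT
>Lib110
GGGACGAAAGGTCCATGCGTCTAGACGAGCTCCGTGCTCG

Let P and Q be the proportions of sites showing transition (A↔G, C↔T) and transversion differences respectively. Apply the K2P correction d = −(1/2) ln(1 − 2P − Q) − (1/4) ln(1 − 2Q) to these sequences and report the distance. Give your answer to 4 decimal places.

Differing sites — 15:G/A (Ti); 19:C/G (Tv); 25:C/A (Tv); 34:A/G (Ti); 40:T/G (Tv).
Of the 5 differences, 2 transitions and 3 transversions over 40 sites: P = 2/40 = 0.050000, Q = 3/40 = 0.075000.
d = −0.5·ln(0.825000) − 0.25·ln(0.850000) = −0.5·(-0.192372) − 0.25·(-0.162519) = 0.1368.

0.1368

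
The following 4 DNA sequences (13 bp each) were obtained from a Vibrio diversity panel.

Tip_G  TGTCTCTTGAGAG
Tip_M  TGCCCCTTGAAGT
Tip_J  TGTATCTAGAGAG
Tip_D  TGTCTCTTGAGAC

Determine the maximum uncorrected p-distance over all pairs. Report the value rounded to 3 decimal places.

Pairwise Hamming distances:
  Tip_G vs Tip_M: 5
  Tip_G vs Tip_J: 2
  Tip_G vs Tip_D: 1
  Tip_M vs Tip_J: 7
  Tip_M vs Tip_D: 5
  Tip_J vs Tip_D: 3
The largest is 7 mismatches, between Tip_M and Tip_J; p = 7/13 = 0.538.

0.538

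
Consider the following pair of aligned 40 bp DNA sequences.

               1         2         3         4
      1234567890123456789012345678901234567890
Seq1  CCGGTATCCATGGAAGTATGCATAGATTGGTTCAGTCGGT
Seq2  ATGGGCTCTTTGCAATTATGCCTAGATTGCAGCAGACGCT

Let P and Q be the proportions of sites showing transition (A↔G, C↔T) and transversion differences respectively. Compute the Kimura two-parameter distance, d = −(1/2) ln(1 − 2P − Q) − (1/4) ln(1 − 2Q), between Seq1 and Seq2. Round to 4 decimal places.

Mismatches occur at site 1 (C→A, transversion), site 2 (C→T, transition), site 5 (T→G, transversion), site 6 (A→C, transversion), site 9 (C→T, transition), site 10 (A→T, transversion), site 13 (G→C, transversion), site 16 (G→T, transversion), site 22 (A→C, transversion), site 30 (G→C, transversion), site 31 (T→A, transversion), site 32 (T→G, transversion), site 36 (T→A, transversion), site 39 (G→C, transversion).
Of the 14 differences, 2 transitions and 12 transversions over 40 sites: P = 2/40 = 0.050000, Q = 12/40 = 0.300000.
d = −0.5·ln(0.600000) − 0.25·ln(0.400000) = −0.5·(-0.510826) − 0.25·(-0.916291) = 0.4845.

0.4845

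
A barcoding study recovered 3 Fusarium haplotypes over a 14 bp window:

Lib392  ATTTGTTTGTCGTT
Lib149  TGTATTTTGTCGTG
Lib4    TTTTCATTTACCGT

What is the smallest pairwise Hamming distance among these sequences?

Pairwise Hamming distances:
  Lib392 vs Lib149: 5
  Lib392 vs Lib4: 7
  Lib149 vs Lib4: 9
The smallest is 5, between Lib392 and Lib149.

5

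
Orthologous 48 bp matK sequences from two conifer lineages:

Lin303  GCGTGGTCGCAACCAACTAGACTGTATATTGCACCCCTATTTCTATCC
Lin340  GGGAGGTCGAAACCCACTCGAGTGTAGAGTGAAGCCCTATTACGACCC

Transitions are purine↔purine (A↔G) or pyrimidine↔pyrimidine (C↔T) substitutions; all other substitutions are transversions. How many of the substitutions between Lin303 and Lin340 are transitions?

1

Mismatches occur at site 2 (C→G, transversion), site 4 (T→A, transversion), site 10 (C→A, transversion), site 15 (A→C, transversion), site 19 (A→C, transversion), site 22 (C→G, transversion), site 27 (T→G, transversion), site 29 (T→G, transversion), site 32 (C→A, transversion), site 34 (C→G, transversion), site 42 (T→A, transversion), site 44 (T→G, transversion), site 46 (T→C, transition).
Of the 13 differences, 1 transition and 12 transversions, so the answer is 1.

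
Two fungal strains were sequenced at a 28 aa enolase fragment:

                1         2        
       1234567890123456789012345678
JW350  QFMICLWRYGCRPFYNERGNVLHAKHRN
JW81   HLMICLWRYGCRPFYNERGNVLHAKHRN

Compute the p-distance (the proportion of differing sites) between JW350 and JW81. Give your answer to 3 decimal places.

0.071

The sequences differ at positions 1 (Q/H), 2 (F/L).
There are 2 differences over 28 sites, so p = 2/28 = 0.071.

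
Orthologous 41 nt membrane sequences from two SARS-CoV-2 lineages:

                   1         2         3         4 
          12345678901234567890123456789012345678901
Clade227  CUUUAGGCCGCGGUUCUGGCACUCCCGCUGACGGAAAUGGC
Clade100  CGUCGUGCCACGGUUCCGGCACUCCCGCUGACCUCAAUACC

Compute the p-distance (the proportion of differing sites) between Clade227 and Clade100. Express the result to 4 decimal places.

0.2683

Differing sites — 2:U/G; 4:U/C; 5:A/G; 6:G/U; 10:G/A; 17:U/C; 33:G/C; 34:G/U; 35:A/C; 39:G/A; 40:G/C.
There are 11 differences over 41 sites, so p = 11/41 = 0.2683.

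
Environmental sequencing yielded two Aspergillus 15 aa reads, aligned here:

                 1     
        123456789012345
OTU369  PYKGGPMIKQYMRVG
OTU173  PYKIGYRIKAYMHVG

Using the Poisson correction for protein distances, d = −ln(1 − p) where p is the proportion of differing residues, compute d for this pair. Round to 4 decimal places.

0.4055

Mismatches occur at site 4 (G→I), site 6 (P→Y), site 7 (M→R), site 10 (Q→A), site 13 (R→H).
p = 5/15 = 0.333333.
d = −ln(1 − 0.333333) = −ln(0.666667) = 0.4055.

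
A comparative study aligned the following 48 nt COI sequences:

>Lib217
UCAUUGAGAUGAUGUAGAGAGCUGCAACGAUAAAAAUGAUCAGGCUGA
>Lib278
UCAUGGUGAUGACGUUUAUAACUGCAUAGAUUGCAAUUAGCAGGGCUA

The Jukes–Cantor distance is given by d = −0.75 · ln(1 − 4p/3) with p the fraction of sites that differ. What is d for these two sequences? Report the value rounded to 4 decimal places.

Mismatches occur at site 5 (U↔G), site 7 (A↔U), site 13 (U↔C), site 16 (A↔U), site 17 (G↔U), site 19 (G↔U), site 21 (G↔A), site 27 (A↔U), site 28 (C↔A), site 32 (A↔U), site 33 (A↔G), site 34 (A↔C), site 38 (G↔U), site 40 (U↔G), site 45 (C↔G), site 46 (U↔C), site 47 (G↔U).
p = 17/48 = 0.354167.
d = −0.75 · ln(1 − (4/3)·0.354167) = −0.75 · ln(0.527777) = −0.75 · (-0.639081) = 0.4793.

0.4793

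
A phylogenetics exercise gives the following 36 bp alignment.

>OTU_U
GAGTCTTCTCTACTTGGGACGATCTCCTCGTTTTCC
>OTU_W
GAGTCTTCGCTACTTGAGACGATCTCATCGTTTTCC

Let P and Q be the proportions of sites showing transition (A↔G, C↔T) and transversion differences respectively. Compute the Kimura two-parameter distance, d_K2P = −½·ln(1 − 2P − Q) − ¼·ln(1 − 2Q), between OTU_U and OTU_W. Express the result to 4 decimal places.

Mismatches occur at site 9 (T↔G, transversion), site 17 (G↔A, transition), site 27 (C↔A, transversion).
Of the 3 differences, 1 transition and 2 transversions over 36 sites: P = 1/36 = 0.027778, Q = 2/36 = 0.055556.
d = −0.5·ln(0.888888) − 0.25·ln(0.888888) = −0.5·(-0.117784) − 0.25·(-0.117784) = 0.0883.

0.0883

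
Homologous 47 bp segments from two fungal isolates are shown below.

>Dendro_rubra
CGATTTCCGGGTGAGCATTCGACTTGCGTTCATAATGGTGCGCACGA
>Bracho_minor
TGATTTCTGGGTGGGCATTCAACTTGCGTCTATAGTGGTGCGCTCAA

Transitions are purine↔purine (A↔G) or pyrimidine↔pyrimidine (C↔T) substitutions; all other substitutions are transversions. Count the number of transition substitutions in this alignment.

8

Mismatches occur at site 1 (C↔T, transition), site 8 (C↔T, transition), site 14 (A↔G, transition), site 21 (G↔A, transition), site 30 (T↔C, transition), site 31 (C↔T, transition), site 35 (A↔G, transition), site 44 (A↔T, transversion), site 46 (G↔A, transition).
Of the 9 differences, 8 transitions and 1 transversion, so the answer is 8.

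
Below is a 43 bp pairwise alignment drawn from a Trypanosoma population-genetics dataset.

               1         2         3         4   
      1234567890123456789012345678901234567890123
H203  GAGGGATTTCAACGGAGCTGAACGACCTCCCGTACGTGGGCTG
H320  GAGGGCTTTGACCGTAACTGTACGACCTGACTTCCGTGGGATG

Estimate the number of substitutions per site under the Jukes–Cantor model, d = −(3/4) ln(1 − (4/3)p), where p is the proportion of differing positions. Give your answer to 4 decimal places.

Differing sites — 6:A/C; 10:C/G; 12:A/C; 15:G/T; 17:G/A; 21:A/T; 29:C/G; 30:C/A; 32:G/T; 34:A/C; 41:C/A.
p = 11/43 = 0.255814.
d = −0.75 · ln(1 − (4/3)·0.255814) = −0.75 · ln(0.658915) = −0.75 · (-0.417161) = 0.3129.

0.3129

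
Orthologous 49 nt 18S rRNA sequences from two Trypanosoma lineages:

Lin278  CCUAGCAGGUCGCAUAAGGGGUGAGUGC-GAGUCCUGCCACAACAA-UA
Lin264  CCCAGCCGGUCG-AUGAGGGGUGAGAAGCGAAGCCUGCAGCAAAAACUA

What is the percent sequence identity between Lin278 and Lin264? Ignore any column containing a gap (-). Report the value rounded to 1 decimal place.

76.1%

Excluding the 3 gap columns leaves 46 comparable sites.
The sequences differ at positions 3 (U/C), 7 (A/C), 16 (A/G), 26 (U/A), 27 (G/A), 28 (C/G), 32 (G/A), 33 (U/G), 39 (C/A), 40 (A/G), 44 (C/A).
35 of the 46 comparable sites match, so the percent identity is 35/46 × 100 = 76.1%.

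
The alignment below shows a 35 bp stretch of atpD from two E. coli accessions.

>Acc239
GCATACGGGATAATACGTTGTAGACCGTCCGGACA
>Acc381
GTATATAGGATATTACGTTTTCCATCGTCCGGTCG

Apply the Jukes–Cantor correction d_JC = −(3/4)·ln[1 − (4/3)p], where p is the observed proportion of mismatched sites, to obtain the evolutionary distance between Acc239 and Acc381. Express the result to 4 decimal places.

The sequences differ at positions 2 (C/T), 6 (C/T), 7 (G/A), 13 (A/T), 20 (G/T), 22 (A/C), 23 (G/C), 25 (C/T), 33 (A/T), 35 (A/G).
p = 10/35 = 0.285714.
d = −0.75 · ln(1 − (4/3)·0.285714) = −0.75 · ln(0.619048) = −0.75 · (-0.479572) = 0.3597.

0.3597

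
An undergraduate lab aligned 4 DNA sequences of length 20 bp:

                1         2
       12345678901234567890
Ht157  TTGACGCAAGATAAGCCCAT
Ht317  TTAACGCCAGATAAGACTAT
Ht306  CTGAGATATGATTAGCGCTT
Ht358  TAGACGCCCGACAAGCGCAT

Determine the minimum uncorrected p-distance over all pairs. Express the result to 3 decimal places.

Pairwise Hamming distances:
  Ht157 vs Ht317: 4
  Ht157 vs Ht306: 8
  Ht157 vs Ht358: 5
  Ht317 vs Ht306: 12
  Ht317 vs Ht358: 7
  Ht306 vs Ht358: 10
The smallest is 4 mismatches, between Ht157 and Ht317; p = 4/20 = 0.200.

0.200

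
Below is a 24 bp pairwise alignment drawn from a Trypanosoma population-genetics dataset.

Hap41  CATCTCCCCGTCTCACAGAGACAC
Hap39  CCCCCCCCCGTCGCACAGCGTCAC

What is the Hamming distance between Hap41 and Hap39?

6

Differing sites — 2:A/C; 3:T/C; 5:T/C; 13:T/G; 19:A/C; 21:A/T.
That gives 6 mismatches out of 24 aligned sites, so the Hamming distance is 6.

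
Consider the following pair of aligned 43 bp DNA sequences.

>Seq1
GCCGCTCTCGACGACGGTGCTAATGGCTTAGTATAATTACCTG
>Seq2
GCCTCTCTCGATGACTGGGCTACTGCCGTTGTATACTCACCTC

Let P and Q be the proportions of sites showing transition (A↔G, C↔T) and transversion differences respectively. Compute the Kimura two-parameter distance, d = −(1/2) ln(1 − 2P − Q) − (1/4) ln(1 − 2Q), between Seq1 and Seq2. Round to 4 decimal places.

0.3156

Differing sites — 4:G/T (Tv); 12:C/T (Ti); 16:G/T (Tv); 18:T/G (Tv); 23:A/C (Tv); 26:G/C (Tv); 28:T/G (Tv); 30:A/T (Tv); 36:A/C (Tv); 38:T/C (Ti); 43:G/C (Tv).
Of the 11 differences, 2 transitions and 9 transversions over 43 sites: P = 2/43 = 0.046512, Q = 9/43 = 0.209302.
d = −0.5·ln(0.697674) − 0.25·ln(0.581396) = −0.5·(-0.360003) − 0.25·(-0.542323) = 0.3156.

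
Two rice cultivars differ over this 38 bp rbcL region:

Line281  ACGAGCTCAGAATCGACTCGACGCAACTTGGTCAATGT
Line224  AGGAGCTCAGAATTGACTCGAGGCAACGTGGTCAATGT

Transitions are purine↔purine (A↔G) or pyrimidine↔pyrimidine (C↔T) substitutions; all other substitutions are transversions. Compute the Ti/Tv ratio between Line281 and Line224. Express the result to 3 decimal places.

Mismatches occur at site 2 (C↔G, transversion), site 14 (C↔T, transition), site 22 (C↔G, transversion), site 28 (T↔G, transversion).
Of the 4 differences, 1 transition and 3 transversions, so Ti/Tv = 1/3 = 0.333.

0.333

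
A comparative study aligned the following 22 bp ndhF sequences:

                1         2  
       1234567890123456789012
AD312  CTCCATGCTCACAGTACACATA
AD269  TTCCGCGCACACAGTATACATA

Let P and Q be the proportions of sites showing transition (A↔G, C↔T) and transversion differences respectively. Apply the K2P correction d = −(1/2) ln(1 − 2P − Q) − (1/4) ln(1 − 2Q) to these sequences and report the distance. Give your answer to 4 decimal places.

0.2869

Mismatches occur at site 1 (C→T, transition), site 5 (A→G, transition), site 6 (T→C, transition), site 9 (T→A, transversion), site 17 (C→T, transition).
Of the 5 differences, 4 transitions and 1 transversion over 22 sites: P = 4/22 = 0.181818, Q = 1/22 = 0.045455.
d = −0.5·ln(0.590909) − 0.25·ln(0.909090) = −0.5·(-0.526093) − 0.25·(-0.095311) = 0.2869.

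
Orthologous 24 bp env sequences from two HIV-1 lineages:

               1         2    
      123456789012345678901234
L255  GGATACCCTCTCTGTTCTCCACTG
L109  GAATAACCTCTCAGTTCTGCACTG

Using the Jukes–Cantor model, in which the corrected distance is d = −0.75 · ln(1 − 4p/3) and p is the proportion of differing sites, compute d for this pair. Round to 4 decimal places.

0.1885

Differing sites — 2:G/A; 6:C/A; 13:T/A; 19:C/G.
p = 4/24 = 0.166667.
d = −0.75 · ln(1 − (4/3)·0.166667) = −0.75 · ln(0.777777) = −0.75 · (-0.251315) = 0.1885.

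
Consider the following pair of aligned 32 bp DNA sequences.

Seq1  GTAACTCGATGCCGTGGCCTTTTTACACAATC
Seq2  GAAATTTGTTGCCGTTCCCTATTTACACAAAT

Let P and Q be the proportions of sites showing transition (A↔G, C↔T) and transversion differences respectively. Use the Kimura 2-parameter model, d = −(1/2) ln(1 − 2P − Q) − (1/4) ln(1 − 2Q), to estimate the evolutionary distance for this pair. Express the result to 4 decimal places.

0.3525

Differing sites — 2:T/A (Tv); 5:C/T (Ti); 7:C/T (Ti); 9:A/T (Tv); 16:G/T (Tv); 17:G/C (Tv); 21:T/A (Tv); 31:T/A (Tv); 32:C/T (Ti).
Of the 9 differences, 3 transitions and 6 transversions over 32 sites: P = 3/32 = 0.093750, Q = 6/32 = 0.187500.
d = −0.5·ln(0.625000) − 0.25·ln(0.625000) = −0.5·(-0.470004) − 0.25·(-0.470004) = 0.3525.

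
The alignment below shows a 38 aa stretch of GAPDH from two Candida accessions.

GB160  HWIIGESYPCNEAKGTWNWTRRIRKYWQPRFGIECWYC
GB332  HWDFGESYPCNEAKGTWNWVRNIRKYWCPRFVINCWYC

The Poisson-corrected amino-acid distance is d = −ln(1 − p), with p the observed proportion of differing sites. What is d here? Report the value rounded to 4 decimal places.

The sequences differ at positions 3 (I/D), 4 (I/F), 20 (T/V), 22 (R/N), 28 (Q/C), 32 (G/V), 34 (E/N).
p = 7/38 = 0.184211.
d = −ln(1 − 0.184211) = −ln(0.815789) = 0.2036.

0.2036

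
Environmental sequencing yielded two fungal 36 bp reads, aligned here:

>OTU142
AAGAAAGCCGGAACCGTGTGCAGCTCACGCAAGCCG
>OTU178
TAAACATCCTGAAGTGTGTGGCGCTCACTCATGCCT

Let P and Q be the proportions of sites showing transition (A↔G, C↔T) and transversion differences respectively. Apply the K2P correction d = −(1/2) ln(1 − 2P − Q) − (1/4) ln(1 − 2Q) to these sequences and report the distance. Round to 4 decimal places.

The sequences differ at positions 1 (A/T, transversion), 3 (G/A, transition), 5 (A/C, transversion), 7 (G/T, transversion), 10 (G/T, transversion), 14 (C/G, transversion), 15 (C/T, transition), 21 (C/G, transversion), 22 (A/C, transversion), 29 (G/T, transversion), 32 (A/T, transversion), 36 (G/T, transversion).
Of the 12 differences, 2 transitions and 10 transversions over 36 sites: P = 2/36 = 0.055556, Q = 10/36 = 0.277778.
d = −0.5·ln(0.611110) − 0.25·ln(0.444444) = −0.5·(-0.492478) − 0.25·(-0.810931) = 0.4490.

0.4490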